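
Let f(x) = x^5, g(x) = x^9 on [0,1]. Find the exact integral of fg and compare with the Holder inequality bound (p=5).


Step 1: Exact integral of f*g = integral(x^14, 0, 1) = 1/15
     = 0.066667
Step 2: Holder bound with p=5, q=1.25:
  ||f||_p = (integral x^25 dx)^(1/5) = (1/26)^(1/5) = 0.521201
  ||g||_q = (integral x^11.25 dx)^(1/1.25) = (1/12.25)^(1/1.25) = 0.134738
Step 3: Holder bound = ||f||_p * ||g||_q = 0.521201 * 0.134738 = 0.070226
Verification: 0.066667 <= 0.070226 (Holder holds)


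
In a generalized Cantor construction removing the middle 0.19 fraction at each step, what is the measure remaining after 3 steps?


Step 1: At each step, fraction remaining = 1 - 0.19 = 0.81
Step 2: After 3 steps, measure = (0.81)^3
Step 3: Computing the power step by step:
  After step 1: 0.81
  After step 2: 0.6561
  After step 3: 0.531441
Result = 0.531441


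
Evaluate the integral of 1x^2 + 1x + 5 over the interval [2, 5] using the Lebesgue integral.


The Lebesgue integral of a Riemann-integrable function agrees with the Riemann integral.
Antiderivative F(x) = (1/3)x^3 + (1/2)x^2 + 5x
F(5) = (1/3)*5^3 + (1/2)*5^2 + 5*5
     = (1/3)*125 + (1/2)*25 + 5*5
     = 41.666667 + 12.5 + 25
     = 79.166667
F(2) = 14.666667
Integral = F(5) - F(2) = 79.166667 - 14.666667 = 64.5


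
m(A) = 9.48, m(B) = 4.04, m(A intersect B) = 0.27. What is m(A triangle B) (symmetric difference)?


m(A Delta B) = m(A) + m(B) - 2*m(A n B)
= 9.48 + 4.04 - 2*0.27
= 9.48 + 4.04 - 0.54
= 12.98


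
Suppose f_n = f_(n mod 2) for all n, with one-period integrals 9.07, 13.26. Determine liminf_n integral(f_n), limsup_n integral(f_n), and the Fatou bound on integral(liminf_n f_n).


The sequence (integral(f_n)) is periodic with period 2, repeating the values 9.07, 13.26 indefinitely.
Step 1: For a periodic sequence, every tail (a_m, a_(m+1), ...) contains all 2 period values infinitely often.
Step 2: Hence inf of every tail = min of the period values = min(9.07, 13.26) = 9.07.
        liminf_n integral(f_n) = sup over m of (inf of tail from m) = 9.07.
Step 3: Similarly sup of every tail = max of the period values = 13.26.
        limsup_n integral(f_n) = 13.26.
Step 4: Fatou's lemma: integral(liminf_n f_n) <= liminf_n integral(f_n) = 9.07.
        So the integral of the pointwise liminf is at most 9.07.


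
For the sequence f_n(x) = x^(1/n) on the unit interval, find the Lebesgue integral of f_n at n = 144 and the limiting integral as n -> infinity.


At n = 144: f_144(x) = x^(1/144).
Step 1: integral(x^(1/144), 0, 1) = [x^(1/144+1) / (1/144+1)] from 0 to 1
     = 1 / (1/144 + 1) = 1 / ((144+1)/144) = 144/(144+1)
     = 144/145 = 0.993103
Step 2: As n -> infinity, f_n(x) = x^(1/n) -> 1 for x in (0,1], and f_n is increasing in n.
By MCT, lim_n integral(f_n) = integral(lim_n f_n) = integral(1, 0, 1) = 1.
Step 3: Verify convergence: 144/145 = 0.993103 -> 1


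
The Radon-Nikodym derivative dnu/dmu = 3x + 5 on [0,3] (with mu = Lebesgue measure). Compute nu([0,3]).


nu(A) = integral_A (dnu/dmu) dmu = integral_0^3 (3x + 5) dx
Step 1: Antiderivative F(x) = (3/2)x^2 + 5x
Step 2: F(3) = (3/2)*3^2 + 5*3 = 13.5 + 15 = 28.5
Step 3: F(0) = (3/2)*0^2 + 5*0 = 0.0 + 0 = 0.0
Step 4: nu([0,3]) = F(3) - F(0) = 28.5 - 0.0 = 28.5


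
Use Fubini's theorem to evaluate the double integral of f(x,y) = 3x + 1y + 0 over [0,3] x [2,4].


By Fubini, integrate in x first, then y.
Step 1: Fix y, integrate over x in [0,3]:
  integral(3x + 1y + 0, x=0..3)
  = 3*(3^2 - 0^2)/2 + (1y + 0)*(3 - 0)
  = 13.5 + (1y + 0)*3
  = 13.5 + 3y + 0
  = 13.5 + 3y
Step 2: Integrate over y in [2,4]:
  integral(13.5 + 3y, y=2..4)
  = 13.5*2 + 3*(4^2 - 2^2)/2
  = 27 + 18
  = 45


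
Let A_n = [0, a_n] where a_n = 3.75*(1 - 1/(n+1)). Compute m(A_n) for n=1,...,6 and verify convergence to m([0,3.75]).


By continuity of measure from below: if A_n increases to A, then m(A_n) -> m(A).
Here A = [0, 3.75], so m(A) = 3.75
Step 1: a_1 = 3.75*(1 - 1/2) = 1.875, m(A_1) = 1.875
Step 2: a_2 = 3.75*(1 - 1/3) = 2.5, m(A_2) = 2.5
Step 3: a_3 = 3.75*(1 - 1/4) = 2.8125, m(A_3) = 2.8125
Step 4: a_4 = 3.75*(1 - 1/5) = 3, m(A_4) = 3
Step 5: a_5 = 3.75*(1 - 1/6) = 3.125, m(A_5) = 3.125
Step 6: a_6 = 3.75*(1 - 1/7) = 3.2143, m(A_6) = 3.2143
Limit: m(A_n) -> m([0,3.75]) = 3.75


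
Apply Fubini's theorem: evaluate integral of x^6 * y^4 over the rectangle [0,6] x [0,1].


By Fubini's theorem, the double integral factors as a product of single integrals:
Step 1: integral_0^6 x^6 dx = [x^7/7] from 0 to 6
     = 6^7/7 = 39990.857143
Step 2: integral_0^1 y^4 dy = [y^5/5] from 0 to 1
     = 1^5/5 = 0.2
Step 3: Double integral = 39990.857143 * 0.2 = 7998.171429


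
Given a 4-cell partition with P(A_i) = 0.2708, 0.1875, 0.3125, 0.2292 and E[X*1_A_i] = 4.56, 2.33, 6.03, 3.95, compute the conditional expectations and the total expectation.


For each cell A_i: E[X|A_i] = E[X*1_A_i] / P(A_i)
Step 1: E[X|A_1] = 4.56 / 0.2708 = 16.838996
Step 2: E[X|A_2] = 2.33 / 0.1875 = 12.426667
Step 3: E[X|A_3] = 6.03 / 0.3125 = 19.296
Step 4: E[X|A_4] = 3.95 / 0.2292 = 17.233857
Verification: E[X] = sum E[X*1_A_i] = 4.56 + 2.33 + 6.03 + 3.95 = 16.87


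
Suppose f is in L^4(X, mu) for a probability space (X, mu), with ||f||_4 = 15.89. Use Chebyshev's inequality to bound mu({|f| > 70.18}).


Chebyshev/Markov inequality: mu(|f| > eps) <= (||f||_p / eps)^p
Step 1: ||f||_4 / eps = 15.89 / 70.18 = 0.226418
Step 2: Raise to power p = 4:
  (0.226418)^4 = 0.002628
Step 3: Therefore mu(|f| > 70.18) <= 0.002628


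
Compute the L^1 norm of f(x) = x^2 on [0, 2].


Step 1: ||f||_1 = (integral_0^2 |x^2|^1 dx)^(1/1)
     = (integral_0^2 x^2 dx)^(1/1)
Step 2: integral_0^2 x^2 dx = [x^3/(3)] from 0 to 2 = 2^3/3
     = 8/3 = 2.666667
Step 3: ||f||_1 = (2.666667)^(1/1) = 2.666667


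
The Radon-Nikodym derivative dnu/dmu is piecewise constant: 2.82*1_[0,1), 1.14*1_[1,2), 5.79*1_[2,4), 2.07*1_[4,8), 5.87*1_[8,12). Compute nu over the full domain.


Integrate each piece of the Radon-Nikodym derivative:
Step 1: integral_0^1 2.82 dx = 2.82*(1-0) = 2.82*1 = 2.82
Step 2: integral_1^2 1.14 dx = 1.14*(2-1) = 1.14*1 = 1.14
Step 3: integral_2^4 5.79 dx = 5.79*(4-2) = 5.79*2 = 11.58
Step 4: integral_4^8 2.07 dx = 2.07*(8-4) = 2.07*4 = 8.28
Step 5: integral_8^12 5.87 dx = 5.87*(12-8) = 5.87*4 = 23.48
Total: 2.82 + 1.14 + 11.58 + 8.28 + 23.48 = 47.3


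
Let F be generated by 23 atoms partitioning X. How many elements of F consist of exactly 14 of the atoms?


Each element of F is a union of some subset of the 23 atoms.
Elements that are unions of exactly 14 atoms correspond to 14-element subsets of the 23 atoms.
Count = C(23, 14) = 23! / (14! * 9!) = 817190.


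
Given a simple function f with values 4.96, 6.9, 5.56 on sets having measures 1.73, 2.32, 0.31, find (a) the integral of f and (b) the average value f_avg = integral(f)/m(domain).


Step 1: Integral = sum(value_i * measure_i)
= 4.96*1.73 + 6.9*2.32 + 5.56*0.31
= 8.5808 + 16.008 + 1.7236
= 26.3124
Step 2: Total measure of domain = 1.73 + 2.32 + 0.31 = 4.36
Step 3: Average value = 26.3124 / 4.36 = 6.034954


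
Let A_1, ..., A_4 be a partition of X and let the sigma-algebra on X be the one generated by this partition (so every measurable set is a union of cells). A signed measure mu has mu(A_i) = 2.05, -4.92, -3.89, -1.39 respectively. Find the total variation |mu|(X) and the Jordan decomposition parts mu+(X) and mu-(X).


Step 1: Every measurable set is a union of atoms (the cells / points), so a Hahn decomposition is
  obtained by grouping atoms by sign: P = union of atoms with mu > 0, N = union of the remaining atoms.
  Atoms in P (indices): 1;  atoms in N (indices): 2, 3, 4
  Positive values: 2.05
  Negative values: -4.92, -3.89, -1.39
Step 2: mu+(X) = mu(P) = sum of positive atom values = 2.05
Step 3: mu-(X) = -mu(N) = sum of |negative atom values| = 10.2
Step 4: |mu|(X) = mu+(X) + mu-(X) = 2.05 + 10.2 = 12.25


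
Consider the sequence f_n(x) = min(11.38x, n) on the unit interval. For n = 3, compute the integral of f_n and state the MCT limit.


f(x) = 11.38x on [0,1]; f_n(x) = min(11.38x, n). At n = 3:
Step 1: f(x) reaches 3 at x = 3/11.38 = 0.26362
Step 2: integral(f_3) = integral(11.38x, 0, 0.26362) + integral(3, 0.26362, 1)
       = 11.38*0.26362^2/2 + 3*(1 - 0.26362)
       = 0.395431 + 2.209139
       = 2.604569
Step 3: As n -> infinity, f_n increases to f, so by MCT integral(f_n) -> integral(f) = 11.38/2 = 5.69.
Convergence: integral(f_3) = 2.604569 -> 5.69 as n -> infinity


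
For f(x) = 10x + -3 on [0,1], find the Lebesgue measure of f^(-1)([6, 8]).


f^(-1)([6, 8]) = {x : 6 <= 10x + -3 <= 8}
Solving: (6 - -3)/10 <= x <= (8 - -3)/10
= [0.9, 1.1]
Intersecting with [0,1]: [0.9, 1]
Measure = 1 - 0.9 = 0.1


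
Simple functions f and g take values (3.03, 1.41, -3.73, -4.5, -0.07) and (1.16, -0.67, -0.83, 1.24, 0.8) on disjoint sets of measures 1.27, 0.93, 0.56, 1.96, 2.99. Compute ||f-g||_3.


Step 1: Compute differences f_i - g_i:
  3.03 - 1.16 = 1.87
  1.41 - -0.67 = 2.08
  -3.73 - -0.83 = -2.9
  -4.5 - 1.24 = -5.74
  -0.07 - 0.8 = -0.87
Step 2: Compute |diff|^3 * measure for each set:
  |1.87|^3 * 1.27 = 6.539203 * 1.27 = 8.304788
  |2.08|^3 * 0.93 = 8.998912 * 0.93 = 8.368988
  |-2.9|^3 * 0.56 = 24.389 * 0.56 = 13.65784
  |-5.74|^3 * 1.96 = 189.119224 * 1.96 = 370.673679
  |-0.87|^3 * 2.99 = 0.658503 * 2.99 = 1.968924
Step 3: Sum = 402.974219
Step 4: ||f-g||_3 = (402.974219)^(1/3) = 7.38628


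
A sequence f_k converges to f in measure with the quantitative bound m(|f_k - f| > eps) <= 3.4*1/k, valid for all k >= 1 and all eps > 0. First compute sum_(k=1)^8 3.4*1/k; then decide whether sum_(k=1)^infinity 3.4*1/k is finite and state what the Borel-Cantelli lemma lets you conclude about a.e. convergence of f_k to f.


Step 1: List the terms 3.4*1/k for k = 1 to 8:
  k=1: 3.4
  k=2: 1.7
  k=3: 1.133333
  k=4: 0.85
  k=5: 0.68
  k=6: 0.566667
  k=7: 0.485714
  k=8: 0.425
Step 2: Partial sum = 3.4 + 1.7 + 1.133333 + 0.85 + 0.68 + 0.566667 + 0.485714 + 0.425
     = 9.240714
Step 3: The full series sum_(k>=1) 3.4*1/k diverges (harmonic series, p = 1; a nonzero constant multiple of a divergent series diverges).
Step 4: The (first) Borel-Cantelli lemma requires a summable sequence of measures, so it does not apply here;
        from this bound alone no conclusion about a.e. convergence can be drawn (convergence in measure still
        gives an a.e.-convergent subsequence, but not a.e. convergence of the whole sequence).
Conclusion: series diverges; Borel-Cantelli is inconclusive about a.e. convergence of f_k.


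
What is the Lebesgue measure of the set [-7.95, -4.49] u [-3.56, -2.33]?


For pairwise disjoint intervals, m(union) = sum of lengths.
= (-4.49 - -7.95) + (-2.33 - -3.56)
= 3.46 + 1.23
= 4.69


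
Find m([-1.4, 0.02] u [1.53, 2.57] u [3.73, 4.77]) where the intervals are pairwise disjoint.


For pairwise disjoint intervals, m(union) = sum of lengths.
= (0.02 - -1.4) + (2.57 - 1.53) + (4.77 - 3.73)
= 1.42 + 1.04 + 1.04
= 3.5


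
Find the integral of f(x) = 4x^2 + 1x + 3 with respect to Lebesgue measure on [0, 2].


The Lebesgue integral of a Riemann-integrable function agrees with the Riemann integral.
Antiderivative F(x) = (4/3)x^3 + (1/2)x^2 + 3x
F(2) = (4/3)*2^3 + (1/2)*2^2 + 3*2
     = (4/3)*8 + (1/2)*4 + 3*2
     = 10.666667 + 2 + 6
     = 18.666667
F(0) = 0.0
Integral = F(2) - F(0) = 18.666667 - 0.0 = 18.666667


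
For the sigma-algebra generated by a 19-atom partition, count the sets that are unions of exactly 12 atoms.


Each element of F is a union of some subset of the 19 atoms.
Elements that are unions of exactly 12 atoms correspond to 12-element subsets of the 19 atoms.
Count = C(19, 12) = 19! / (12! * 7!) = 50388.


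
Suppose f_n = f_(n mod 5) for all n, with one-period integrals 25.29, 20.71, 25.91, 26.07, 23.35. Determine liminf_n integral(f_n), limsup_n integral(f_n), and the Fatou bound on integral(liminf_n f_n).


The sequence (integral(f_n)) is periodic with period 5, repeating the values 25.29, 20.71, 25.91, 26.07, 23.35 indefinitely.
Step 1: For a periodic sequence, every tail (a_m, a_(m+1), ...) contains all 5 period values infinitely often.
Step 2: Hence inf of every tail = min of the period values = min(25.29, 20.71, 25.91, 26.07, 23.35) = 20.71.
        liminf_n integral(f_n) = sup over m of (inf of tail from m) = 20.71.
Step 3: Similarly sup of every tail = max of the period values = 26.07.
        limsup_n integral(f_n) = 26.07.
Step 4: Fatou's lemma: integral(liminf_n f_n) <= liminf_n integral(f_n) = 20.71.
        So the integral of the pointwise liminf is at most 20.71.


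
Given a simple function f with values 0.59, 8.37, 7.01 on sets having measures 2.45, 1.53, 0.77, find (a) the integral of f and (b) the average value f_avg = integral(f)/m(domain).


Step 1: Integral = sum(value_i * measure_i)
= 0.59*2.45 + 8.37*1.53 + 7.01*0.77
= 1.4455 + 12.8061 + 5.3977
= 19.6493
Step 2: Total measure of domain = 2.45 + 1.53 + 0.77 = 4.75
Step 3: Average value = 19.6493 / 4.75 = 4.136695


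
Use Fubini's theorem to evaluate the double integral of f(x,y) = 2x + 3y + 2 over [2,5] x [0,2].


By Fubini, integrate in x first, then y.
Step 1: Fix y, integrate over x in [2,5]:
  integral(2x + 3y + 2, x=2..5)
  = 2*(5^2 - 2^2)/2 + (3y + 2)*(5 - 2)
  = 21 + (3y + 2)*3
  = 21 + 9y + 6
  = 27 + 9y
Step 2: Integrate over y in [0,2]:
  integral(27 + 9y, y=0..2)
  = 27*2 + 9*(2^2 - 0^2)/2
  = 54 + 18
  = 72


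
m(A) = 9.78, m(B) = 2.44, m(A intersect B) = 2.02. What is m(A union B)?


By inclusion-exclusion: m(A u B) = m(A) + m(B) - m(A n B)
= 9.78 + 2.44 - 2.02
= 10.2


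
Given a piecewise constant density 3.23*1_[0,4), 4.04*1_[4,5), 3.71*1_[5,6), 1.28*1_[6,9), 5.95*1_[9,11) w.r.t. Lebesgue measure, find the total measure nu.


Integrate each piece of the Radon-Nikodym derivative:
Step 1: integral_0^4 3.23 dx = 3.23*(4-0) = 3.23*4 = 12.92
Step 2: integral_4^5 4.04 dx = 4.04*(5-4) = 4.04*1 = 4.04
Step 3: integral_5^6 3.71 dx = 3.71*(6-5) = 3.71*1 = 3.71
Step 4: integral_6^9 1.28 dx = 1.28*(9-6) = 1.28*3 = 3.84
Step 5: integral_9^11 5.95 dx = 5.95*(11-9) = 5.95*2 = 11.9
Total: 12.92 + 4.04 + 3.71 + 3.84 + 11.9 = 36.41


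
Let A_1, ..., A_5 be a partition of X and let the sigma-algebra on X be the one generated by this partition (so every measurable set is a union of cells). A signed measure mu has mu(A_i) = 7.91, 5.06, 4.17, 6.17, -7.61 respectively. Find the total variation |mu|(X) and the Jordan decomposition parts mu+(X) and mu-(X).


Step 1: Every measurable set is a union of atoms (the cells / points), so a Hahn decomposition is
  obtained by grouping atoms by sign: P = union of atoms with mu > 0, N = union of the remaining atoms.
  Atoms in P (indices): 1, 2, 3, 4;  atoms in N (indices): 5
  Positive values: 7.91, 5.06, 4.17, 6.17
  Negative values: -7.61
Step 2: mu+(X) = mu(P) = sum of positive atom values = 23.31
Step 3: mu-(X) = -mu(N) = sum of |negative atom values| = 7.61
Step 4: |mu|(X) = mu+(X) + mu-(X) = 23.31 + 7.61 = 30.92


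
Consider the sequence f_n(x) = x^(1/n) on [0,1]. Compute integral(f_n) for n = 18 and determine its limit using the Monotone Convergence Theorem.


At n = 18: f_18(x) = x^(1/18).
Step 1: integral(x^(1/18), 0, 1) = [x^(1/18+1) / (1/18+1)] from 0 to 1
     = 1 / (1/18 + 1) = 1 / ((18+1)/18) = 18/(18+1)
     = 18/19 = 0.947368
Step 2: As n -> infinity, f_n(x) = x^(1/n) -> 1 for x in (0,1], and f_n is increasing in n.
By MCT, lim_n integral(f_n) = integral(lim_n f_n) = integral(1, 0, 1) = 1.
Step 3: Verify convergence: 18/19 = 0.947368 -> 1


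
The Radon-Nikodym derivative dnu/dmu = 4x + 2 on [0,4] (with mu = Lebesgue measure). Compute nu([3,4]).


nu(A) = integral_A (dnu/dmu) dmu = integral_3^4 (4x + 2) dx
Step 1: Antiderivative F(x) = (4/2)x^2 + 2x
Step 2: F(4) = (4/2)*4^2 + 2*4 = 32 + 8 = 40
Step 3: F(3) = (4/2)*3^2 + 2*3 = 18 + 6 = 24
Step 4: nu([3,4]) = F(4) - F(3) = 40 - 24 = 16


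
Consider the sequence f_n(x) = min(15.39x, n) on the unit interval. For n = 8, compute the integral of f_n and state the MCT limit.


f(x) = 15.39x on [0,1]; f_n(x) = min(15.39x, n). At n = 8:
Step 1: f(x) reaches 8 at x = 8/15.39 = 0.519818
Step 2: integral(f_8) = integral(15.39x, 0, 0.519818) + integral(8, 0.519818, 1)
       = 15.39*0.519818^2/2 + 8*(1 - 0.519818)
       = 2.079272 + 3.841455
       = 5.920728
Step 3: As n -> infinity, f_n increases to f, so by MCT integral(f_n) -> integral(f) = 15.39/2 = 7.695.
Convergence: integral(f_8) = 5.920728 -> 7.695 as n -> infinity


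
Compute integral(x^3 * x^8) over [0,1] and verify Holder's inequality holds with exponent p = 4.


Step 1: Exact integral of f*g = integral(x^11, 0, 1) = 1/12
     = 0.083333
Step 2: Holder bound with p=4, q=1.333333:
  ||f||_p = (integral x^12 dx)^(1/4) = (1/13)^(1/4) = 0.52664
  ||g||_q = (integral x^10.666667 dx)^(1/1.333333) = (1/11.666667)^(1/1.333333) = 0.158413
Step 3: Holder bound = ||f||_p * ||g||_q = 0.52664 * 0.158413 = 0.083427
Verification: 0.083333 <= 0.083427 (Holder holds)


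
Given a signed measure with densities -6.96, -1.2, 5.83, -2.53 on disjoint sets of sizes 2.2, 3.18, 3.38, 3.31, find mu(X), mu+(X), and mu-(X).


Step 1: Compute signed measure on each set:
  Set 1: -6.96 * 2.2 = -15.312
  Set 2: -1.2 * 3.18 = -3.816
  Set 3: 5.83 * 3.38 = 19.7054
  Set 4: -2.53 * 3.31 = -8.3743
Step 2: Total signed measure = (-15.312) + (-3.816) + (19.7054) + (-8.3743)
     = -7.7969
Step 3: Positive part mu+(X) = sum of positive contributions = 19.7054
Step 4: Negative part mu-(X) = |sum of negative contributions| = 27.5023


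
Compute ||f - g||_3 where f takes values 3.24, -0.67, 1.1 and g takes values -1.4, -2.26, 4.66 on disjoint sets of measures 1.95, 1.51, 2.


Step 1: Compute differences f_i - g_i:
  3.24 - -1.4 = 4.64
  -0.67 - -2.26 = 1.59
  1.1 - 4.66 = -3.56
Step 2: Compute |diff|^3 * measure for each set:
  |4.64|^3 * 1.95 = 99.897344 * 1.95 = 194.799821
  |1.59|^3 * 1.51 = 4.019679 * 1.51 = 6.069715
  |-3.56|^3 * 2 = 45.118016 * 2 = 90.236032
Step 3: Sum = 291.105568
Step 4: ||f-g||_3 = (291.105568)^(1/3) = 6.627507


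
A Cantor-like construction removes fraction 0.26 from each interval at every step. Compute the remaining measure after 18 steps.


Step 1: At each step, fraction remaining = 1 - 0.26 = 0.74
Step 2: After 18 steps, measure = (0.74)^18
Result = 0.004428


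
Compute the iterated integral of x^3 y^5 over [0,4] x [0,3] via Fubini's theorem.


By Fubini's theorem, the double integral factors as a product of single integrals:
Step 1: integral_0^4 x^3 dx = [x^4/4] from 0 to 4
     = 4^4/4 = 64
Step 2: integral_0^3 y^5 dy = [y^6/6] from 0 to 3
     = 3^6/6 = 121.5
Step 3: Double integral = 64 * 121.5 = 7776


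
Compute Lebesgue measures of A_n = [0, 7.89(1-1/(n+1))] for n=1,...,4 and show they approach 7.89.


By continuity of measure from below: if A_n increases to A, then m(A_n) -> m(A).
Here A = [0, 7.89], so m(A) = 7.89
Step 1: a_1 = 7.89*(1 - 1/2) = 3.945, m(A_1) = 3.945
Step 2: a_2 = 7.89*(1 - 1/3) = 5.26, m(A_2) = 5.26
Step 3: a_3 = 7.89*(1 - 1/4) = 5.9175, m(A_3) = 5.9175
Step 4: a_4 = 7.89*(1 - 1/5) = 6.312, m(A_4) = 6.312
Limit: m(A_n) -> m([0,7.89]) = 7.89


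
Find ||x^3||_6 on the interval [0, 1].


Step 1: ||f||_6 = (integral_0^1 |x^3|^6 dx)^(1/6)
     = (integral_0^1 x^18 dx)^(1/6)
Step 2: integral_0^1 x^18 dx = [x^19/(19)] from 0 to 1 = 1^19/19
     = 1/19 = 0.052632
Step 3: ||f||_6 = (0.052632)^(1/6) = 0.612173


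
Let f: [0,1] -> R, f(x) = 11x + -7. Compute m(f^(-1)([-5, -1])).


f^(-1)([-5, -1]) = {x : -5 <= 11x + -7 <= -1}
Solving: (-5 - -7)/11 <= x <= (-1 - -7)/11
= [0.181818, 0.545455]
Intersecting with [0,1]: [0.181818, 0.545455]
Measure = 0.545455 - 0.181818 = 0.363636


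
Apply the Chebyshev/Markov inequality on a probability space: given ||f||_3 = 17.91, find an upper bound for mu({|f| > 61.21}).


Chebyshev/Markov inequality: mu(|f| > eps) <= (||f||_p / eps)^p
Step 1: ||f||_3 / eps = 17.91 / 61.21 = 0.292599
Step 2: Raise to power p = 3:
  (0.292599)^3 = 0.025051
Step 3: Therefore mu(|f| > 61.21) <= 0.025051


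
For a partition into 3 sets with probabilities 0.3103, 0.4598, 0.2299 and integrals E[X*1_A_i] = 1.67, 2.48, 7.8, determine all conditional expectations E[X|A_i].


For each cell A_i: E[X|A_i] = E[X*1_A_i] / P(A_i)
Step 1: E[X|A_1] = 1.67 / 0.3103 = 5.381888
Step 2: E[X|A_2] = 2.48 / 0.4598 = 5.393649
Step 3: E[X|A_3] = 7.8 / 0.2299 = 33.927795
Verification: E[X] = sum E[X*1_A_i] = 1.67 + 2.48 + 7.8 = 11.95


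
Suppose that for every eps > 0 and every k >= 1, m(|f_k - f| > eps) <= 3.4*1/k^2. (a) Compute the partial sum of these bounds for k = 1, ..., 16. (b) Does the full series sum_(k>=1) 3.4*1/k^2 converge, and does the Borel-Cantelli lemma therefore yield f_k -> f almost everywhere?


Step 1: List the terms 3.4*1/k^2 for k = 1 to 16:
  k=1: 3.4
  k=2: 0.85
  k=3: 0.377778
  k=4: 0.2125
  k=5: 0.136
  k=6: 0.094444
  k=7: 0.069388
  k=8: 0.053125
  k=9: 0.041975
  k=10: 0.034
  k=11: 0.028099
  k=12: 0.023611
  k=13: 0.020118
  k=14: 0.017347
  k=15: 0.015111
  k=16: 0.013281
Step 2: Partial sum = 3.4 + 0.85 + 0.377778 + 0.2125 + 0.136 + 0.094444 + 0.069388 + 0.053125 + 0.041975 + 0.034 + 0.028099 + 0.023611 + 0.020118 + 0.017347 + 0.015111 + 0.013281
     = 5.386778
Step 3: The full series sum_(k>=1) 3.4*1/k^2 converges (p-series with p = 2 > 1; a constant multiple of a convergent series converges).
Step 4: Fix eps > 0. Since sum_k m(|f_k - f| > eps) < infinity, the Borel-Cantelli lemma gives
        m(limsup_k {|f_k - f| > eps}) = 0, i.e. for a.e. x, |f_k(x) - f(x)| <= eps for all large k.
        Applying this with eps = 1/j for j = 1, 2, ... and intersecting the countably many full-measure sets,
        for a.e. x we get limsup_k |f_k(x) - f(x)| <= 1/j for every j, hence f_k -> f almost everywhere.
Conclusion: series converges; Borel-Cantelli yields f_k -> f a.e.


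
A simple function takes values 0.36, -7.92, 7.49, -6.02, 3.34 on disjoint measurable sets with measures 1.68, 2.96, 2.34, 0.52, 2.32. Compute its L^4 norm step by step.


Step 1: Compute |f_i|^4 for each value:
  |0.36|^4 = 0.016796
  |-7.92|^4 = 3934.601257
  |7.49|^4 = 3147.22122
  |-6.02|^4 = 1313.366592
  |3.34|^4 = 124.447411
Step 2: Multiply by measures and sum:
  0.016796 * 1.68 = 0.028218
  3934.601257 * 2.96 = 11646.419721
  3147.22122 * 2.34 = 7364.497655
  1313.366592 * 0.52 = 682.950628
  124.447411 * 2.32 = 288.717994
Sum = 0.028218 + 11646.419721 + 7364.497655 + 682.950628 + 288.717994 = 19982.614215
Step 3: Take the p-th root:
||f||_4 = (19982.614215)^(1/4) = 11.889486


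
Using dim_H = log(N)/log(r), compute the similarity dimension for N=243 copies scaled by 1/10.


For a self-similar set with N copies scaled by 1/r:
dim_H = log(N)/log(r) = log(243)/log(10)
= 5.493061/2.302585
= 2.385606


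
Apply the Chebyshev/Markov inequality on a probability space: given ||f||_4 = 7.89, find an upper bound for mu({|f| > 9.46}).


Chebyshev/Markov inequality: mu(|f| > eps) <= (||f||_p / eps)^p
Step 1: ||f||_4 / eps = 7.89 / 9.46 = 0.834038
Step 2: Raise to power p = 4:
  (0.834038)^4 = 0.483886
Step 3: Therefore mu(|f| > 9.46) <= 0.483886


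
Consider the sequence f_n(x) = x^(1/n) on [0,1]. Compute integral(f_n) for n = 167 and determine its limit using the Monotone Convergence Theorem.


At n = 167: f_167(x) = x^(1/167).
Step 1: integral(x^(1/167), 0, 1) = [x^(1/167+1) / (1/167+1)] from 0 to 1
     = 1 / (1/167 + 1) = 1 / ((167+1)/167) = 167/(167+1)
     = 167/168 = 0.994048
Step 2: As n -> infinity, f_n(x) = x^(1/n) -> 1 for x in (0,1], and f_n is increasing in n.
By MCT, lim_n integral(f_n) = integral(lim_n f_n) = integral(1, 0, 1) = 1.
Step 3: Verify convergence: 167/168 = 0.994048 -> 1


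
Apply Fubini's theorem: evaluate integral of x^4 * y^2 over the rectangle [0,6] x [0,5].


By Fubini's theorem, the double integral factors as a product of single integrals:
Step 1: integral_0^6 x^4 dx = [x^5/5] from 0 to 6
     = 6^5/5 = 1555.2
Step 2: integral_0^5 y^2 dy = [y^3/3] from 0 to 5
     = 5^3/3 = 41.666667
Step 3: Double integral = 1555.2 * 41.666667 = 64800


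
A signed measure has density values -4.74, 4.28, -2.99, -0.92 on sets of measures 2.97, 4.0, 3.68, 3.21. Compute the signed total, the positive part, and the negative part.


Step 1: Compute signed measure on each set:
  Set 1: -4.74 * 2.97 = -14.0778
  Set 2: 4.28 * 4.0 = 17.12
  Set 3: -2.99 * 3.68 = -11.0032
  Set 4: -0.92 * 3.21 = -2.9532
Step 2: Total signed measure = (-14.0778) + (17.12) + (-11.0032) + (-2.9532)
     = -10.9142
Step 3: Positive part mu+(X) = sum of positive contributions = 17.12
Step 4: Negative part mu-(X) = |sum of negative contributions| = 28.0342


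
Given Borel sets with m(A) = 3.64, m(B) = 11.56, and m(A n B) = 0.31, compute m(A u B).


By inclusion-exclusion: m(A u B) = m(A) + m(B) - m(A n B)
= 3.64 + 11.56 - 0.31
= 14.89


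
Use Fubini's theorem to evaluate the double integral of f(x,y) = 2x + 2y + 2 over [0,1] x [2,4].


By Fubini, integrate in x first, then y.
Step 1: Fix y, integrate over x in [0,1]:
  integral(2x + 2y + 2, x=0..1)
  = 2*(1^2 - 0^2)/2 + (2y + 2)*(1 - 0)
  = 1 + (2y + 2)*1
  = 1 + 2y + 2
  = 3 + 2y
Step 2: Integrate over y in [2,4]:
  integral(3 + 2y, y=2..4)
  = 3*2 + 2*(4^2 - 2^2)/2
  = 6 + 12
  = 18


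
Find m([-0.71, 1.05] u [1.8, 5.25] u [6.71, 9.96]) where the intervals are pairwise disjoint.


For pairwise disjoint intervals, m(union) = sum of lengths.
= (1.05 - -0.71) + (5.25 - 1.8) + (9.96 - 6.71)
= 1.76 + 3.45 + 3.25
= 8.46


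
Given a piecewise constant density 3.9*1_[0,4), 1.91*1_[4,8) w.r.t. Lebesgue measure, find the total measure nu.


Integrate each piece of the Radon-Nikodym derivative:
Step 1: integral_0^4 3.9 dx = 3.9*(4-0) = 3.9*4 = 15.6
Step 2: integral_4^8 1.91 dx = 1.91*(8-4) = 1.91*4 = 7.64
Total: 15.6 + 7.64 = 23.24


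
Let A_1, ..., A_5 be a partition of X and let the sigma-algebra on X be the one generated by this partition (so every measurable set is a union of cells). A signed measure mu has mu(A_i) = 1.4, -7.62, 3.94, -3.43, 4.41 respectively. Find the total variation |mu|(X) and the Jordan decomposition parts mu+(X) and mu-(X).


Step 1: Every measurable set is a union of atoms (the cells / points), so a Hahn decomposition is
  obtained by grouping atoms by sign: P = union of atoms with mu > 0, N = union of the remaining atoms.
  Atoms in P (indices): 1, 3, 5;  atoms in N (indices): 2, 4
  Positive values: 1.4, 3.94, 4.41
  Negative values: -7.62, -3.43
Step 2: mu+(X) = mu(P) = sum of positive atom values = 9.75
Step 3: mu-(X) = -mu(N) = sum of |negative atom values| = 11.05
Step 4: |mu|(X) = mu+(X) + mu-(X) = 9.75 + 11.05 = 20.8


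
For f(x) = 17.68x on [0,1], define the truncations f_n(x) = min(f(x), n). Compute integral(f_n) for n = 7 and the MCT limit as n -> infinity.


f(x) = 17.68x on [0,1]; f_n(x) = min(17.68x, n). At n = 7:
Step 1: f(x) reaches 7 at x = 7/17.68 = 0.395928
Step 2: integral(f_7) = integral(17.68x, 0, 0.395928) + integral(7, 0.395928, 1)
       = 17.68*0.395928^2/2 + 7*(1 - 0.395928)
       = 1.385747 + 4.228507
       = 5.614253
Step 3: As n -> infinity, f_n increases to f, so by MCT integral(f_n) -> integral(f) = 17.68/2 = 8.84.
Convergence: integral(f_7) = 5.614253 -> 8.84 as n -> infinity


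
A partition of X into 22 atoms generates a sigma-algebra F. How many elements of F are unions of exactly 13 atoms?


Each element of F is a union of some subset of the 22 atoms.
Elements that are unions of exactly 13 atoms correspond to 13-element subsets of the 22 atoms.
Count = C(22, 13) = 22! / (13! * 9!) = 497420.


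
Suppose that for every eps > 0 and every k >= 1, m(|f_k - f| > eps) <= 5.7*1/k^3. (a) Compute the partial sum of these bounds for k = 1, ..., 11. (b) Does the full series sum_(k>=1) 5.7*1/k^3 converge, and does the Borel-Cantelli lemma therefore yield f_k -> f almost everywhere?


Step 1: List the terms 5.7*1/k^3 for k = 1 to 11:
  k=1: 5.7
  k=2: 0.7125
  k=3: 0.211111
  k=4: 0.089063
  k=5: 0.0456
  k=6: 0.026389
  k=7: 0.016618
  k=8: 0.011133
  k=9: 0.007819
  k=10: 0.0057
  k=11: 0.004282
Step 2: Partial sum = 5.7 + 0.7125 + 0.211111 + 0.089063 + 0.0456 + 0.026389 + 0.016618 + 0.011133 + 0.007819 + 0.0057 + 0.004282
     = 6.830215
Step 3: The full series sum_(k>=1) 5.7*1/k^3 converges (p-series with p = 3 > 1; a constant multiple of a convergent series converges).
Step 4: Fix eps > 0. Since sum_k m(|f_k - f| > eps) < infinity, the Borel-Cantelli lemma gives
        m(limsup_k {|f_k - f| > eps}) = 0, i.e. for a.e. x, |f_k(x) - f(x)| <= eps for all large k.
        Applying this with eps = 1/j for j = 1, 2, ... and intersecting the countably many full-measure sets,
        for a.e. x we get limsup_k |f_k(x) - f(x)| <= 1/j for every j, hence f_k -> f almost everywhere.
Conclusion: series converges; Borel-Cantelli yields f_k -> f a.e.


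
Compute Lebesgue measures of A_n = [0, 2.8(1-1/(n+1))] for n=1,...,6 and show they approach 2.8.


By continuity of measure from below: if A_n increases to A, then m(A_n) -> m(A).
Here A = [0, 2.8], so m(A) = 2.8
Step 1: a_1 = 2.8*(1 - 1/2) = 1.4, m(A_1) = 1.4
Step 2: a_2 = 2.8*(1 - 1/3) = 1.8667, m(A_2) = 1.8667
Step 3: a_3 = 2.8*(1 - 1/4) = 2.1, m(A_3) = 2.1
Step 4: a_4 = 2.8*(1 - 1/5) = 2.24, m(A_4) = 2.24
Step 5: a_5 = 2.8*(1 - 1/6) = 2.3333, m(A_5) = 2.3333
Step 6: a_6 = 2.8*(1 - 1/7) = 2.4, m(A_6) = 2.4
Limit: m(A_n) -> m([0,2.8]) = 2.8


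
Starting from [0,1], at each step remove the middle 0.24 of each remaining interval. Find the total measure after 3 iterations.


Step 1: At each step, fraction remaining = 1 - 0.24 = 0.76
Step 2: After 3 steps, measure = (0.76)^3
Step 3: Computing the power step by step:
  After step 1: 0.76
  After step 2: 0.5776
  After step 3: 0.438976
Result = 0.438976


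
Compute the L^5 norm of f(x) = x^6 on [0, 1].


Step 1: ||f||_5 = (integral_0^1 |x^6|^5 dx)^(1/5)
     = (integral_0^1 x^30 dx)^(1/5)
Step 2: integral_0^1 x^30 dx = [x^31/(31)] from 0 to 1 = 1^31/31
     = 1/31 = 0.032258
Step 3: ||f||_5 = (0.032258)^(1/5) = 0.503185


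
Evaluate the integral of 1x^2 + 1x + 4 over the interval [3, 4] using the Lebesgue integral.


The Lebesgue integral of a Riemann-integrable function agrees with the Riemann integral.
Antiderivative F(x) = (1/3)x^3 + (1/2)x^2 + 4x
F(4) = (1/3)*4^3 + (1/2)*4^2 + 4*4
     = (1/3)*64 + (1/2)*16 + 4*4
     = 21.333333 + 8 + 16
     = 45.333333
F(3) = 25.5
Integral = F(4) - F(3) = 45.333333 - 25.5 = 19.833333


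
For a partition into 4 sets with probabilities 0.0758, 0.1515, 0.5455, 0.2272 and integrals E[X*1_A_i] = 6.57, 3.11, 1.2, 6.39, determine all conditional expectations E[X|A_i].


For each cell A_i: E[X|A_i] = E[X*1_A_i] / P(A_i)
Step 1: E[X|A_1] = 6.57 / 0.0758 = 86.675462
Step 2: E[X|A_2] = 3.11 / 0.1515 = 20.528053
Step 3: E[X|A_3] = 1.2 / 0.5455 = 2.199817
Step 4: E[X|A_4] = 6.39 / 0.2272 = 28.125
Verification: E[X] = sum E[X*1_A_i] = 6.57 + 3.11 + 1.2 + 6.39 = 17.27


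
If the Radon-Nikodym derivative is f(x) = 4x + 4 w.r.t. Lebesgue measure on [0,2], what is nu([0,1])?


nu(A) = integral_A (dnu/dmu) dmu = integral_0^1 (4x + 4) dx
Step 1: Antiderivative F(x) = (4/2)x^2 + 4x
Step 2: F(1) = (4/2)*1^2 + 4*1 = 2 + 4 = 6
Step 3: F(0) = (4/2)*0^2 + 4*0 = 0.0 + 0 = 0.0
Step 4: nu([0,1]) = F(1) - F(0) = 6 - 0.0 = 6


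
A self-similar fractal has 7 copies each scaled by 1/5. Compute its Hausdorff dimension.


For a self-similar set with N copies scaled by 1/r:
dim_H = log(N)/log(r) = log(7)/log(5)
= 1.94591/1.609438
= 1.209062


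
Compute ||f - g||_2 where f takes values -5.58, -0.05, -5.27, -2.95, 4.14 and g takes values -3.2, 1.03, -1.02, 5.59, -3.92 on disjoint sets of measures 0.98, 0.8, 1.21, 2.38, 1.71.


Step 1: Compute differences f_i - g_i:
  -5.58 - -3.2 = -2.38
  -0.05 - 1.03 = -1.08
  -5.27 - -1.02 = -4.25
  -2.95 - 5.59 = -8.54
  4.14 - -3.92 = 8.06
Step 2: Compute |diff|^2 * measure for each set:
  |-2.38|^2 * 0.98 = 5.6644 * 0.98 = 5.551112
  |-1.08|^2 * 0.8 = 1.1664 * 0.8 = 0.93312
  |-4.25|^2 * 1.21 = 18.0625 * 1.21 = 21.855625
  |-8.54|^2 * 2.38 = 72.9316 * 2.38 = 173.577208
  |8.06|^2 * 1.71 = 64.9636 * 1.71 = 111.087756
Step 3: Sum = 313.004821
Step 4: ||f-g||_2 = (313.004821)^(1/2) = 17.691942


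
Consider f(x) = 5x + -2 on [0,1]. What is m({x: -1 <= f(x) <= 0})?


f^(-1)([-1, 0]) = {x : -1 <= 5x + -2 <= 0}
Solving: (-1 - -2)/5 <= x <= (0 - -2)/5
= [0.2, 0.4]
Intersecting with [0,1]: [0.2, 0.4]
Measure = 0.4 - 0.2 = 0.2


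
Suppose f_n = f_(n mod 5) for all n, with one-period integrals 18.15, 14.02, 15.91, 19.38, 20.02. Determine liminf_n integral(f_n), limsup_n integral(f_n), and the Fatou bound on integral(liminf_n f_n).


The sequence (integral(f_n)) is periodic with period 5, repeating the values 18.15, 14.02, 15.91, 19.38, 20.02 indefinitely.
Step 1: For a periodic sequence, every tail (a_m, a_(m+1), ...) contains all 5 period values infinitely often.
Step 2: Hence inf of every tail = min of the period values = min(18.15, 14.02, 15.91, 19.38, 20.02) = 14.02.
        liminf_n integral(f_n) = sup over m of (inf of tail from m) = 14.02.
Step 3: Similarly sup of every tail = max of the period values = 20.02.
        limsup_n integral(f_n) = 20.02.
Step 4: Fatou's lemma: integral(liminf_n f_n) <= liminf_n integral(f_n) = 14.02.
        So the integral of the pointwise liminf is at most 14.02.


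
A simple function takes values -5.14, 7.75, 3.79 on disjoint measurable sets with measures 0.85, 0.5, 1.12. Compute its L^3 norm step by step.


Step 1: Compute |f_i|^3 for each value:
  |-5.14|^3 = 135.796744
  |7.75|^3 = 465.484375
  |3.79|^3 = 54.439939
Step 2: Multiply by measures and sum:
  135.796744 * 0.85 = 115.427232
  465.484375 * 0.5 = 232.742188
  54.439939 * 1.12 = 60.972732
Sum = 115.427232 + 232.742188 + 60.972732 = 409.142152
Step 3: Take the p-th root:
||f||_3 = (409.142152)^(1/3) = 7.423774


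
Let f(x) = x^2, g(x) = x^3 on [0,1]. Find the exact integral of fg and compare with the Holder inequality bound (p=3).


Step 1: Exact integral of f*g = integral(x^5, 0, 1) = 1/6
     = 0.166667
Step 2: Holder bound with p=3, q=1.5:
  ||f||_p = (integral x^6 dx)^(1/3) = (1/7)^(1/3) = 0.522758
  ||g||_q = (integral x^4.5 dx)^(1/1.5) = (1/5.5)^(1/1.5) = 0.320941
Step 3: Holder bound = ||f||_p * ||g||_q = 0.522758 * 0.320941 = 0.167774
Verification: 0.166667 <= 0.167774 (Holder holds)


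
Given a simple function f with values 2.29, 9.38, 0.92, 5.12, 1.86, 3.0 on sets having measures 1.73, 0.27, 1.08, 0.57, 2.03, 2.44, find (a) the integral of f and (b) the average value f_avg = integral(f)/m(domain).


Step 1: Integral = sum(value_i * measure_i)
= 2.29*1.73 + 9.38*0.27 + 0.92*1.08 + 5.12*0.57 + 1.86*2.03 + 3.0*2.44
= 3.9617 + 2.5326 + 0.9936 + 2.9184 + 3.7758 + 7.32
= 21.5021
Step 2: Total measure of domain = 1.73 + 0.27 + 1.08 + 0.57 + 2.03 + 2.44 = 8.12
Step 3: Average value = 21.5021 / 8.12 = 2.648042


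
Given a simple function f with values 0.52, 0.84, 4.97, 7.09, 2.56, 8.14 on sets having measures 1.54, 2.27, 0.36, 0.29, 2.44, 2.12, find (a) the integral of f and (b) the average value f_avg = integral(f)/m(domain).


Step 1: Integral = sum(value_i * measure_i)
= 0.52*1.54 + 0.84*2.27 + 4.97*0.36 + 7.09*0.29 + 2.56*2.44 + 8.14*2.12
= 0.8008 + 1.9068 + 1.7892 + 2.0561 + 6.2464 + 17.2568
= 30.0561
Step 2: Total measure of domain = 1.54 + 2.27 + 0.36 + 0.29 + 2.44 + 2.12 = 9.02
Step 3: Average value = 30.0561 / 9.02 = 3.332162


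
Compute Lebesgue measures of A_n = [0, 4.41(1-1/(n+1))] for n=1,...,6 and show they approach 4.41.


By continuity of measure from below: if A_n increases to A, then m(A_n) -> m(A).
Here A = [0, 4.41], so m(A) = 4.41
Step 1: a_1 = 4.41*(1 - 1/2) = 2.205, m(A_1) = 2.205
Step 2: a_2 = 4.41*(1 - 1/3) = 2.94, m(A_2) = 2.94
Step 3: a_3 = 4.41*(1 - 1/4) = 3.3075, m(A_3) = 3.3075
Step 4: a_4 = 4.41*(1 - 1/5) = 3.528, m(A_4) = 3.528
Step 5: a_5 = 4.41*(1 - 1/6) = 3.675, m(A_5) = 3.675
Step 6: a_6 = 4.41*(1 - 1/7) = 3.78, m(A_6) = 3.78
Limit: m(A_n) -> m([0,4.41]) = 4.41


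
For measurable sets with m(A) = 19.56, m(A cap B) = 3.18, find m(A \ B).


m(A \ B) = m(A) - m(A n B)
= 19.56 - 3.18
= 16.38


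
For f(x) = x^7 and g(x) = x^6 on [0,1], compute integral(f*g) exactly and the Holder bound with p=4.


Step 1: Exact integral of f*g = integral(x^13, 0, 1) = 1/14
     = 0.071429
Step 2: Holder bound with p=4, q=1.333333:
  ||f||_p = (integral x^28 dx)^(1/4) = (1/29)^(1/4) = 0.430924
  ||g||_q = (integral x^8 dx)^(1/1.333333) = (1/9)^(1/1.333333) = 0.19245
Step 3: Holder bound = ||f||_p * ||g||_q = 0.430924 * 0.19245 = 0.082931
Verification: 0.071429 <= 0.082931 (Holder holds)


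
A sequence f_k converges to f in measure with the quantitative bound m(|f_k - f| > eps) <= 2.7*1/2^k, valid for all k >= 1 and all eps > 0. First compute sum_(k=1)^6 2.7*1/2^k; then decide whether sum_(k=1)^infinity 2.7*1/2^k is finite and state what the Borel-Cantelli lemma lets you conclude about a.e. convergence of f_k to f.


Step 1: List the terms 2.7*1/2^k for k = 1 to 6:
  k=1: 1.35
  k=2: 0.675
  k=3: 0.3375
  k=4: 0.16875
  k=5: 0.084375
  k=6: 0.042188
Step 2: Partial sum = 1.35 + 0.675 + 0.3375 + 0.16875 + 0.084375 + 0.042188
     = 2.657813
Step 3: The full series sum_(k>=1) 2.7*1/2^k converges (geometric series with ratio 1/2 < 1; a constant multiple of a convergent series converges).
Step 4: Fix eps > 0. Since sum_k m(|f_k - f| > eps) < infinity, the Borel-Cantelli lemma gives
        m(limsup_k {|f_k - f| > eps}) = 0, i.e. for a.e. x, |f_k(x) - f(x)| <= eps for all large k.
        Applying this with eps = 1/j for j = 1, 2, ... and intersecting the countably many full-measure sets,
        for a.e. x we get limsup_k |f_k(x) - f(x)| <= 1/j for every j, hence f_k -> f almost everywhere.
Conclusion: series converges; Borel-Cantelli yields f_k -> f a.e.


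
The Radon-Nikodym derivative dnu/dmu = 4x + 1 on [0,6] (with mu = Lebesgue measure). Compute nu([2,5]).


nu(A) = integral_A (dnu/dmu) dmu = integral_2^5 (4x + 1) dx
Step 1: Antiderivative F(x) = (4/2)x^2 + 1x
Step 2: F(5) = (4/2)*5^2 + 1*5 = 50 + 5 = 55
Step 3: F(2) = (4/2)*2^2 + 1*2 = 8 + 2 = 10
Step 4: nu([2,5]) = F(5) - F(2) = 55 - 10 = 45


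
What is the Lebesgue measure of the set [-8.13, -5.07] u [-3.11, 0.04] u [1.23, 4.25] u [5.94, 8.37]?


For pairwise disjoint intervals, m(union) = sum of lengths.
= (-5.07 - -8.13) + (0.04 - -3.11) + (4.25 - 1.23) + (8.37 - 5.94)
= 3.06 + 3.15 + 3.02 + 2.43
= 11.66


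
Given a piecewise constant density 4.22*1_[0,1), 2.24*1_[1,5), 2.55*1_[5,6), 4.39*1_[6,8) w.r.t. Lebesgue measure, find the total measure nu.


Integrate each piece of the Radon-Nikodym derivative:
Step 1: integral_0^1 4.22 dx = 4.22*(1-0) = 4.22*1 = 4.22
Step 2: integral_1^5 2.24 dx = 2.24*(5-1) = 2.24*4 = 8.96
Step 3: integral_5^6 2.55 dx = 2.55*(6-5) = 2.55*1 = 2.55
Step 4: integral_6^8 4.39 dx = 4.39*(8-6) = 4.39*2 = 8.78
Total: 4.22 + 8.96 + 2.55 + 8.78 = 24.51


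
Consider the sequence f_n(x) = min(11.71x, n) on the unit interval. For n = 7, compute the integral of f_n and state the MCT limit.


f(x) = 11.71x on [0,1]; f_n(x) = min(11.71x, n). At n = 7:
Step 1: f(x) reaches 7 at x = 7/11.71 = 0.59778
Step 2: integral(f_7) = integral(11.71x, 0, 0.59778) + integral(7, 0.59778, 1)
       = 11.71*0.59778^2/2 + 7*(1 - 0.59778)
       = 2.092229 + 2.815542
       = 4.907771
Step 3: As n -> infinity, f_n increases to f, so by MCT integral(f_n) -> integral(f) = 11.71/2 = 5.855.
Convergence: integral(f_7) = 4.907771 -> 5.855 as n -> infinity


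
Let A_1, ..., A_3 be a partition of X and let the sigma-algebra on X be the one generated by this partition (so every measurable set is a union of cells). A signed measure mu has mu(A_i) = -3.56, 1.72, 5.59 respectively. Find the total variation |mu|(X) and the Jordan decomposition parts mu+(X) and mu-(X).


Step 1: Every measurable set is a union of atoms (the cells / points), so a Hahn decomposition is
  obtained by grouping atoms by sign: P = union of atoms with mu > 0, N = union of the remaining atoms.
  Atoms in P (indices): 2, 3;  atoms in N (indices): 1
  Positive values: 1.72, 5.59
  Negative values: -3.56
Step 2: mu+(X) = mu(P) = sum of positive atom values = 7.31
Step 3: mu-(X) = -mu(N) = sum of |negative atom values| = 3.56
Step 4: |mu|(X) = mu+(X) + mu-(X) = 7.31 + 3.56 = 10.87
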